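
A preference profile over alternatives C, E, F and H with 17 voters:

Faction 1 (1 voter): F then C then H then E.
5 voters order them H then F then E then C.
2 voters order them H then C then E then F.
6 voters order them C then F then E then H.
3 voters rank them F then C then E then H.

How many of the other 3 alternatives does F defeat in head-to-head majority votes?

3

F against each rival (17 voters):
F vs C: F, 9–8.
F vs E: F is ranked higher on 1+5+6+3 = 15 ballots, E on 2. F wins 15–2.
F vs H: 10 to 7, F.
F beats C, E, H — 3 pairwise wins.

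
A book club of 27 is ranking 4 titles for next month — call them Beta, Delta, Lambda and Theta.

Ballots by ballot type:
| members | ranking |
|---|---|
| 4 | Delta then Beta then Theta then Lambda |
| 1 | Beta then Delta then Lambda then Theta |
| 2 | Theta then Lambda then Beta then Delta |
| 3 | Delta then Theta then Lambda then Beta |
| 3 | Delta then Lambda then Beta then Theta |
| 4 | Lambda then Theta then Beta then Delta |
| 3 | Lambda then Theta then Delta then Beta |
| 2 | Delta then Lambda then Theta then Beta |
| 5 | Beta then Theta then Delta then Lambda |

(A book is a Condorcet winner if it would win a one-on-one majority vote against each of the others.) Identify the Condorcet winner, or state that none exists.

Head-to-head results (27 members):
Beta vs Delta: Delta wins 15–12.
Beta vs Lambda: Lambda wins 17–10.
Beta vs Theta: Theta wins 14–13.
Delta–Lambda: Delta 18–9.
Delta–Theta: Theta 14–13.
Lambda–Theta: Theta 14–13.
Theta beats each of Beta, Delta, Lambda — Theta is the Condorcet winner.

Theta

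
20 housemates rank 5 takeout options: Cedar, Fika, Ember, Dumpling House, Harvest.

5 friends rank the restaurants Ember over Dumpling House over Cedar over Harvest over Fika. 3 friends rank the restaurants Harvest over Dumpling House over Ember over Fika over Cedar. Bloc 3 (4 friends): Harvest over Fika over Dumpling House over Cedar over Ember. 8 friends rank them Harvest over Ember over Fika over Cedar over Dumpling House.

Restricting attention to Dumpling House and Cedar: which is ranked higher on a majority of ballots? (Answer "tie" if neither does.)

Ballots ranking Dumpling House above Cedar: 5 + 3 + 4 = 12.
Ballots ranking Cedar above Dumpling House: 20 − 12 = 8.
Dumpling House wins the head-to-head 12–8.

Dumpling House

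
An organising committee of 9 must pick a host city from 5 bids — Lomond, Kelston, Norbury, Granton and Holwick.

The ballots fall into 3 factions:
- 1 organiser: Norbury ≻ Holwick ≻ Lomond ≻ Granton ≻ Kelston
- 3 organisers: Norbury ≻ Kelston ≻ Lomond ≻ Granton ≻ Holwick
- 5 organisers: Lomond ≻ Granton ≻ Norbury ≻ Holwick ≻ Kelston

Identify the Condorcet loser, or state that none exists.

Kelston

Head-to-head results (9 organisers):
Lomond vs Kelston: Lomond wins 6–3.
Lomond–Norbury: Lomond 5–4.
Lomond–Granton: Lomond 9–0.
Lomond vs Holwick: 3+5 = 8 for Lomond, 1 for Holwick — Lomond by 8–1.
Kelston vs Norbury: Norbury wins 9–0.
Kelston vs Granton: 3 to 6, Granton.
Kelston vs Holwick: Kelston preferred on 3 ballots; Holwick wins 6–3.
Norbury vs Granton: Granton wins 5–4.
Norbury vs Holwick: Norbury, 9–0.
Granton–Holwick: Granton 8–1.
Only Kelston has no wins; Kelston is the Condorcet loser.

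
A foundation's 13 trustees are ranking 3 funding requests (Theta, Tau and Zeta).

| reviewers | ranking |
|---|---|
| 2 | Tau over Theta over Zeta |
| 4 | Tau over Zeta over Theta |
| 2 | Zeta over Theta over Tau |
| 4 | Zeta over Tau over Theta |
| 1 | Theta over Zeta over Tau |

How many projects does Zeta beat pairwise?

Zeta against each rival (13 reviewers):
Zeta vs Theta: Zeta wins 10–3.
Zeta vs Tau: 2+4+1 = 7 for Zeta, 6 for Tau — Zeta by 7–6.
Zeta beats Theta, Tau — 2 pairwise wins.

2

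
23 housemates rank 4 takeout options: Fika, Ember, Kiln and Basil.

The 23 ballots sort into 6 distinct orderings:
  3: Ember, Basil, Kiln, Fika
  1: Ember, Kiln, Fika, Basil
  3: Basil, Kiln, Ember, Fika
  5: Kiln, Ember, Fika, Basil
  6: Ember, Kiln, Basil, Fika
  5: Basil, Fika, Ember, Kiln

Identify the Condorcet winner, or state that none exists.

Ember

Head-to-head results (23 friends):
Fika vs Ember: 5 for Fika, 18 for Ember — Ember by 18–5.
Fika vs Kiln: Kiln wins 18–5.
Fika–Basil: Basil 17–6.
Ember vs Kiln: Ember preferred on 3+1+6+5 = 15 ballots; Ember wins 15–8.
Ember vs Basil: 3+1+5+6 = 15 for Ember, 8 for Basil — Ember by 15–8.
Kiln vs Basil: 12 to 11, Kiln.
Ember beats each of Fika, Kiln, Basil — Ember is the Condorcet winner.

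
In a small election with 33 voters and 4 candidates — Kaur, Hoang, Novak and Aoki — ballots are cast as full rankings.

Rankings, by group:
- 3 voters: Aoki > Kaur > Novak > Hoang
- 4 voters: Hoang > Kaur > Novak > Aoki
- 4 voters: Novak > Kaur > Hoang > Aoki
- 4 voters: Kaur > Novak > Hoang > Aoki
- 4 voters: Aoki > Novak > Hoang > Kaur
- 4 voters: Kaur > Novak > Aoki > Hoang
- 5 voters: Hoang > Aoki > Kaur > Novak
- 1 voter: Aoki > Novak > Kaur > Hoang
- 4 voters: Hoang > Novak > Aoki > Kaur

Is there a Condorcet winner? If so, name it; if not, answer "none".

Head-to-head results (33 voters):
Kaur vs Hoang: Hoang wins 17–16.
Kaur–Novak: Kaur 20–13.
Kaur vs Aoki: Aoki, 17–16.
Hoang vs Novak: Novak, 20–13.
Hoang vs Aoki: Hoang, 21–12.
Novak–Aoki: Novak 20–13.
Every candidate loses at least once (Kaur loses to Hoang; Hoang loses to Novak; Novak loses to Kaur; Aoki loses to Hoang). The majority relation contains the cycle Kaur → Novak → Hoang → Kaur, so there is no Condorcet winner.

none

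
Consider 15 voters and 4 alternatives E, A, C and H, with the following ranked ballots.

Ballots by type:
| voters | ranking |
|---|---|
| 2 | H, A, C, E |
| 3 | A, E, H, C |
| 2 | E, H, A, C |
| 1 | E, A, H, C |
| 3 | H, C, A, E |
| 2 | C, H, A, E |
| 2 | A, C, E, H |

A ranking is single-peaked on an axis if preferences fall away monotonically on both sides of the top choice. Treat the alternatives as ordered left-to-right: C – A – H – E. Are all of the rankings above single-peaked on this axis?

Axis positions: C=1, A=2, H=3, E=4.
Type 1 (peak H at position 3): ranking walks positions 3-2-1-4, expanding outward from the peak — single-peaked.
Type 2: ranking walks positions 2-4-3-1; E is ranked above H even though H lies between E and the peak A on the axis — preferences dip and rise again. Not single-peaked.
Type 3 (peak E at position 4): ranking walks positions 4-3-2-1, expanding outward from the peak — single-peaked.
Type 4: ranking walks positions 4-2-3-1; A is ranked above H even though H lies between A and the peak E on the axis — preferences dip and rise again. Not single-peaked.
Type 5: ranking walks positions 3-1-2-4; C is ranked above A even though A lies between C and the peak H on the axis — preferences dip and rise again. Not single-peaked.
Type 6: ranking walks positions 1-3-2-4; H is ranked above A even though A lies between H and the peak C on the axis — preferences dip and rise again. Not single-peaked.
Type 7: ranking walks positions 2-1-4-3; E is ranked above H even though H lies between E and the peak A on the axis — preferences dip and rise again. Not single-peaked.
Type 2 violates single-peakedness, so the profile is not single-peaked on this axis.

no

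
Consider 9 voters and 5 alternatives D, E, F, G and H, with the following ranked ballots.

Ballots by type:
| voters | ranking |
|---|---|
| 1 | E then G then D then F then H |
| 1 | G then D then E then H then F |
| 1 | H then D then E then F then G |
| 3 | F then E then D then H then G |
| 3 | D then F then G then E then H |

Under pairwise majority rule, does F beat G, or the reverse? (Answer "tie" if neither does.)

F

Ballots ranking F above G: 1 + 3 + 3 = 7.
Ballots ranking G above F: 9 − 7 = 2.
F wins the head-to-head 7–2.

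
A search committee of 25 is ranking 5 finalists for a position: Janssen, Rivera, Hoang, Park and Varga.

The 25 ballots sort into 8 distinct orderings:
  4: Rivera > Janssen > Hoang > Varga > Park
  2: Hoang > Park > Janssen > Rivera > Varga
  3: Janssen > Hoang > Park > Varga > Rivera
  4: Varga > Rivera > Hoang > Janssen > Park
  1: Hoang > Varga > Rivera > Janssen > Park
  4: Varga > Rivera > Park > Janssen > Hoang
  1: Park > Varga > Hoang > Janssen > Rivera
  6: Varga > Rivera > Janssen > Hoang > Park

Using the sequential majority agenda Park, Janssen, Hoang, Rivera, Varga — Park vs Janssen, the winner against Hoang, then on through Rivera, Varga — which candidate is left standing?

Varga

Round 1: Park vs Janssen — 7–18, Janssen advances.
Round 2: Janssen vs Hoang — 17–8, Janssen advances.
Round 3: Janssen vs Rivera — 6–19, Rivera advances.
Round 4: Rivera vs Varga — 6–19, Varga advances.
The agenda winner is Varga.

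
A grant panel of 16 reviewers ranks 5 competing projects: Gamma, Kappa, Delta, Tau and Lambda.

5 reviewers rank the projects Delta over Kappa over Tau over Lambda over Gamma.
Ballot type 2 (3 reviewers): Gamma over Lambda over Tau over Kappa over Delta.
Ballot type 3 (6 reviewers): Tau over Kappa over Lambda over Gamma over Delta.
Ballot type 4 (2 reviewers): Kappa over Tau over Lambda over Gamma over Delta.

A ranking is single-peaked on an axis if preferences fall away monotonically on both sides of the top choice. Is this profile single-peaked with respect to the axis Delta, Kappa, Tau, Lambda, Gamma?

yes

Axis positions: Delta=1, Kappa=2, Tau=3, Lambda=4, Gamma=5.
Ballot type 1 (peak Delta at position 1): ranking walks positions 1-2-3-4-5, expanding outward from the peak — single-peaked.
Ballot type 2 (peak Gamma at position 5): ranking walks positions 5-4-3-2-1, expanding outward from the peak — single-peaked.
Ballot type 3 (peak Tau at position 3): ranking walks positions 3-2-4-5-1, expanding outward from the peak — single-peaked.
Ballot type 4 (peak Kappa at position 2): ranking walks positions 2-3-4-5-1, expanding outward from the peak — single-peaked.
Every ranking is single-peaked on this axis.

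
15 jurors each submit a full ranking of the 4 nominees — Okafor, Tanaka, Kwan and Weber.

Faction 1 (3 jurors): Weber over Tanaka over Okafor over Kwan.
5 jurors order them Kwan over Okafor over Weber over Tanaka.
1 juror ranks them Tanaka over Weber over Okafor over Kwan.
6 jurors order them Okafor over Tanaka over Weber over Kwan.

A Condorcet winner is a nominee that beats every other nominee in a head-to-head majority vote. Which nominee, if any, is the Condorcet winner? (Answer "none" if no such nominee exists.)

Okafor

Head-to-head results (15 jurors):
Okafor vs Tanaka: Okafor is ranked higher on 5+6 = 11 ballots, Tanaka on 4. Okafor wins 11–4.
Okafor vs Kwan: 3+1+6 = 10 for Okafor, 5 for Kwan — Okafor by 10–5.
Okafor vs Weber: Okafor is ranked higher on 5+6 = 11 ballots, Weber on 4. Okafor wins 11–4.
Tanaka vs Kwan: 3+1+6 = 10 for Tanaka, 5 for Kwan — Tanaka by 10–5.
Tanaka vs Weber: 1+6 = 7 for Tanaka, 8 for Weber — Weber by 8–7.
Kwan vs Weber: 5 for Kwan, 10 for Weber — Weber by 10–5.
Only Okafor has no losses; Okafor is the Condorcet winner.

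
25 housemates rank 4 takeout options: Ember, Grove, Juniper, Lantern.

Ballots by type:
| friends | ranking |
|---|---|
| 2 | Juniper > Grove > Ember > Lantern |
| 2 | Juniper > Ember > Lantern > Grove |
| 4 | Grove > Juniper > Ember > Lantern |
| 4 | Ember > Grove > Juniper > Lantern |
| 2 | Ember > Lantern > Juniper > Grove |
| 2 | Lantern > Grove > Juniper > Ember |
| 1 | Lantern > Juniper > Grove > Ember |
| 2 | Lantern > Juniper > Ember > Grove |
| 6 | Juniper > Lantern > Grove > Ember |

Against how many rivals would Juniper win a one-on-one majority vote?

Juniper against each rival (25 friends):
Juniper–Ember: Juniper 19–6.
Juniper–Grove: Juniper 15–10.
Juniper vs Lantern: Juniper wins 18–7.
Juniper beats Ember, Grove, Lantern — 3 pairwise wins.

3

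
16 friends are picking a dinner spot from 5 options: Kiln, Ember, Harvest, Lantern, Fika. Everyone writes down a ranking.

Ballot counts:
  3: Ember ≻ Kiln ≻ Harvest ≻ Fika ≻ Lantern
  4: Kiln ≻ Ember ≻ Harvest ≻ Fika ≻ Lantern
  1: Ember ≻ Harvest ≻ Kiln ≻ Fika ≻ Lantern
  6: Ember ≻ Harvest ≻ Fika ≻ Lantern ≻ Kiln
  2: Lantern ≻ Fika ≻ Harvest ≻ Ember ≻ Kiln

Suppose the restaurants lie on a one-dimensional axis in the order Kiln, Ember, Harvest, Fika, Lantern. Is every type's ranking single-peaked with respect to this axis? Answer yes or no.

yes

Axis positions: Kiln=1, Ember=2, Harvest=3, Fika=4, Lantern=5.
Type 1 (peak Ember at position 2): ranking walks positions 2-1-3-4-5, expanding outward from the peak — single-peaked.
Type 2 (peak Kiln at position 1): ranking walks positions 1-2-3-4-5, expanding outward from the peak — single-peaked.
Type 3 (peak Ember at position 2): ranking walks positions 2-3-1-4-5, expanding outward from the peak — single-peaked.
Type 4 (peak Ember at position 2): ranking walks positions 2-3-4-5-1, expanding outward from the peak — single-peaked.
Type 5 (peak Lantern at position 5): ranking walks positions 5-4-3-2-1, expanding outward from the peak — single-peaked.
Every ranking is single-peaked on this axis.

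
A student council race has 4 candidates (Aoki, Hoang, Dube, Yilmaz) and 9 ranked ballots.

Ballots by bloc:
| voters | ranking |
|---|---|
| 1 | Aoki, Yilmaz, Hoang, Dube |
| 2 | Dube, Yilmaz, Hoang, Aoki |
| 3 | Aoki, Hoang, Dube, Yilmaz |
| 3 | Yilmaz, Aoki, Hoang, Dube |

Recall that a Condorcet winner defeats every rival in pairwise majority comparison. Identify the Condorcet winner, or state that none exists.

none

Head-to-head results (9 voters):
Aoki vs Hoang: Aoki, 7–2.
Aoki vs Dube: Aoki wins 7–2.
Aoki vs Yilmaz: Yilmaz, 5–4.
Hoang vs Dube: Hoang wins 7–2.
Hoang–Yilmaz: Yilmaz 6–3.
Dube vs Yilmaz: Dube, 5–4.
No candidate is unbeaten: Aoki loses to Yilmaz; Hoang loses to Aoki; Dube loses to Aoki; Yilmaz loses to Dube. In particular Aoki → Dube → Yilmaz → Aoki is a majority cycle — no Condorcet winner exists.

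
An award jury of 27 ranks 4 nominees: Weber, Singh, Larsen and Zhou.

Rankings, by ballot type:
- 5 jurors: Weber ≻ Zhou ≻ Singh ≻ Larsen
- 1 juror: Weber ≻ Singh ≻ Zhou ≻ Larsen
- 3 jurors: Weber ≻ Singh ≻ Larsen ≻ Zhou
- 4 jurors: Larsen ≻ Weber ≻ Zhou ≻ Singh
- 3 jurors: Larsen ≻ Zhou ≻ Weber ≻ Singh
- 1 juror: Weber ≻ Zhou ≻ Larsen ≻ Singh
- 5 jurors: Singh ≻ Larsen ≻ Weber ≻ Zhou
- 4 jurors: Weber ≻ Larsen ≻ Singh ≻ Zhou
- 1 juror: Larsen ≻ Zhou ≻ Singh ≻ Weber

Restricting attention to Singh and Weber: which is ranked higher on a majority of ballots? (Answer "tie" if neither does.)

Weber

Ballots ranking Singh above Weber: 5 + 1 = 6.
Ballots ranking Weber above Singh: 27 − 6 = 21.
Weber wins the head-to-head 21–6.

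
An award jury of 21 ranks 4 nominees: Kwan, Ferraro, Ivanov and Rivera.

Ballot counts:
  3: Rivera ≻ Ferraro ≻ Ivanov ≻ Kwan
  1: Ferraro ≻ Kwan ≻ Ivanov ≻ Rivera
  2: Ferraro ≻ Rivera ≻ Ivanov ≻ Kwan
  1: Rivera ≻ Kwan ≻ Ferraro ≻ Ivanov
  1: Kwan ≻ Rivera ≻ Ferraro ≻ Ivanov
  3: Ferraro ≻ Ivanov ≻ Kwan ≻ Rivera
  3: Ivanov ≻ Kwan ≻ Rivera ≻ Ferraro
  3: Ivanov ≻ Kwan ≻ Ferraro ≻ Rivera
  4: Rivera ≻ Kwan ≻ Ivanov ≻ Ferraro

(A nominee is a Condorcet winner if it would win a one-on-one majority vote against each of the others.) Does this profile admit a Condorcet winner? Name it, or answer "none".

Check each pair by majority over 21 ballots:
Kwan vs Ferraro: 12 to 9, Kwan.
Kwan vs Ivanov: 1+1+1+4 = 7 for Kwan, 14 for Ivanov — Ivanov by 14–7.
Kwan vs Rivera: 11 to 10, Kwan.
Ferraro vs Ivanov: 3+1+2+1+1+3 = 11 for Ferraro, 10 for Ivanov — Ferraro by 11–10.
Ferraro vs Rivera: 1+2+3+3 = 9 for Ferraro, 12 for Rivera — Rivera by 12–9.
Ivanov vs Rivera: Ivanov preferred on 1+3+3+3 = 10 ballots; Rivera wins 11–10.
Every nominee loses at least once (Kwan loses to Ivanov; Ferraro loses to Kwan; Ivanov loses to Ferraro; Rivera loses to Kwan). The majority relation contains the cycle Kwan > Ferraro > Ivanov > Kwan, so there is no Condorcet winner.

none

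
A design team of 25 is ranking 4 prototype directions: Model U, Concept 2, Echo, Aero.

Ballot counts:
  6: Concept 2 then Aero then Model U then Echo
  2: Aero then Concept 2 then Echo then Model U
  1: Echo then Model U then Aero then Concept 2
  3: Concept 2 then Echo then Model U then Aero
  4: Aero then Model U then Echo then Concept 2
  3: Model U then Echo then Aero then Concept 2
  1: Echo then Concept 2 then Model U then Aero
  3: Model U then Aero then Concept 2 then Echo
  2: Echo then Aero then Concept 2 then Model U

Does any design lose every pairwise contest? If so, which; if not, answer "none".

Echo

Pairwise majorities:
Model U–Concept 2: Concept 2 14–11.
Model U vs Echo: 6+4+3+3 = 16 for Model U, 9 for Echo — Model U by 16–9.
Model U vs Aero: Model U is ranked higher on 1+3+3+1+3 = 11 ballots, Aero on 14. Aero wins 14–11.
Concept 2 vs Echo: Concept 2 wins 14–11.
Concept 2 vs Aero: 6+3+1 = 10 for Concept 2, 15 for Aero — Aero by 15–10.
Echo vs Aero: Aero, 15–10.
Echo is beaten in every head-to-head and is the Condorcet loser.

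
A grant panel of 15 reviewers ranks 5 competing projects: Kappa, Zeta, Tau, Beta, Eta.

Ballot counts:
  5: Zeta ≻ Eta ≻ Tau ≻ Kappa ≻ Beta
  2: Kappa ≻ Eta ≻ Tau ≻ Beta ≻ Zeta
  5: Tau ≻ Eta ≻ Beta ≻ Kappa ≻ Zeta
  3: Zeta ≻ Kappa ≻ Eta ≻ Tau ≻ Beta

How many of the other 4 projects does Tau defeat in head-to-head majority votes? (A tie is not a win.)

2

Tau against each rival (15 reviewers):
Tau vs Kappa: Tau, 10–5.
Tau vs Zeta: 2+5 = 7 for Tau, 8 for Zeta — Zeta by 8–7.
Tau vs Beta: Tau, 15–0.
Tau vs Eta: Eta, 10–5.
Tau beats Kappa, Beta; loses to Zeta, Eta — 2 pairwise wins.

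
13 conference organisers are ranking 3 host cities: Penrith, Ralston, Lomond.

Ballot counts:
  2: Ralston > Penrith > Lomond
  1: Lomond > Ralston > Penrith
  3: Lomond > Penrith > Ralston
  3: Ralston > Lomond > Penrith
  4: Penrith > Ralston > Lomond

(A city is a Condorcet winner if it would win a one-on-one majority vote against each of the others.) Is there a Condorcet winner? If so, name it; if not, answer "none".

Check each pair by majority over 13 ballots:
Penrith vs Ralston: 3+4 = 7 for Penrith, 6 for Ralston — Penrith by 7–6.
Penrith vs Lomond: 6 to 7, Lomond.
Ralston vs Lomond: 2+3+4 = 9 for Ralston, 4 for Lomond — Ralston by 9–4.
No city is unbeaten: Penrith loses to Lomond; Ralston loses to Penrith; Lomond loses to Ralston. In particular Penrith beats Ralston beats Lomond beats Penrith is a majority cycle — no Condorcet winner exists.

none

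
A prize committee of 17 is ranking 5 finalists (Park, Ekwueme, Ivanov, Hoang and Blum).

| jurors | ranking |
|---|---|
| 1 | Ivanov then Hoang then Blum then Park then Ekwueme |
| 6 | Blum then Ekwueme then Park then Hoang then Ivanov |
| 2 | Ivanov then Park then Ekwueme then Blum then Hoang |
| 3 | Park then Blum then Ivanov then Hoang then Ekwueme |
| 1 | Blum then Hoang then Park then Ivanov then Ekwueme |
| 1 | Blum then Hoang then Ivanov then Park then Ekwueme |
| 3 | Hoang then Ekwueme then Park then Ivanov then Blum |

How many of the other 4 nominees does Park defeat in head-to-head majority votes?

2

Park against each rival (17 jurors):
Park vs Ekwueme: Park preferred on 1+2+3+1+1 = 8 ballots; Ekwueme wins 9–8.
Park vs Ivanov: 13 to 4, Park.
Park vs Hoang: Park is ranked higher on 6+2+3 = 11 ballots, Hoang on 6. Park wins 11–6.
Park vs Blum: Blum, 9–8.
Park beats Ivanov, Hoang; loses to Ekwueme, Blum — 2 pairwise wins.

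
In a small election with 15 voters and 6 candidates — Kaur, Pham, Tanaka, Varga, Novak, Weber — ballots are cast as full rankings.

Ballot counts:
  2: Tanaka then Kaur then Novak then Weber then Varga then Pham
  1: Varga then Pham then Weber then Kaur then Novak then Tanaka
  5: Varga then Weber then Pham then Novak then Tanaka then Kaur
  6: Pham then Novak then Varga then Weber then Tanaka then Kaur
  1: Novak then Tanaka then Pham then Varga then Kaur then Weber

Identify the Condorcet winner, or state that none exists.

Head-to-head results (15 voters):
Kaur vs Pham: Pham, 13–2.
Kaur–Tanaka: Tanaka 14–1.
Kaur vs Varga: Varga, 13–2.
Kaur vs Novak: Novak, 12–3.
Kaur vs Weber: Weber wins 12–3.
Pham–Tanaka: Pham 12–3.
Pham–Varga: Varga 8–7.
Pham vs Novak: Pham, 12–3.
Pham vs Weber: Pham wins 8–7.
Tanaka vs Varga: Varga, 12–3.
Tanaka vs Novak: Novak wins 13–2.
Tanaka vs Weber: Weber, 12–3.
Varga–Novak: Novak 9–6.
Varga–Weber: Varga 13–2.
Novak vs Weber: Novak wins 9–6.
No candidate is unbeaten: Kaur loses to Pham; Pham loses to Varga; Tanaka loses to Pham; Varga loses to Novak; Novak loses to Pham; Weber loses to Pham. In particular Pham > Novak > Varga > Pham is a majority cycle — no Condorcet winner exists.

none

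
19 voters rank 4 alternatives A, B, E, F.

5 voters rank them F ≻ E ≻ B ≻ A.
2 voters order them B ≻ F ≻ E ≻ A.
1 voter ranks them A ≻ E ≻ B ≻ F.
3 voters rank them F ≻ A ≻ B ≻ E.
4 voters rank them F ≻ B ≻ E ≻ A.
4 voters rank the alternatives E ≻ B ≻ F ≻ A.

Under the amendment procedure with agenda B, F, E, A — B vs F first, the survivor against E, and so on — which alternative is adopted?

Round 1: B vs F — 7–12, F advances.
Round 2: F vs E — 14–5, F advances.
Round 3: F vs A — 18–1, F advances.
The agenda winner is F.

F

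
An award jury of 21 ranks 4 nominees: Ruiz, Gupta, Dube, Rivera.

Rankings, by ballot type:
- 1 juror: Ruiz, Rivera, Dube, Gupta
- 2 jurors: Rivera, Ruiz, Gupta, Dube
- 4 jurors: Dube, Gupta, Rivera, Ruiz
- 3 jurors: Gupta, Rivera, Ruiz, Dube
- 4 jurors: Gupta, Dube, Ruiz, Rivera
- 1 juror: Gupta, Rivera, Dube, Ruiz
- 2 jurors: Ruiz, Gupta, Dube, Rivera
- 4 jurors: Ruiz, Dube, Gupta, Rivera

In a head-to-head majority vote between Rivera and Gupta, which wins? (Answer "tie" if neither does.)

Ballots ranking Rivera above Gupta: 1 + 2 = 3.
Ballots ranking Gupta above Rivera: 21 − 3 = 18.
Gupta wins the head-to-head 18–3.

Gupta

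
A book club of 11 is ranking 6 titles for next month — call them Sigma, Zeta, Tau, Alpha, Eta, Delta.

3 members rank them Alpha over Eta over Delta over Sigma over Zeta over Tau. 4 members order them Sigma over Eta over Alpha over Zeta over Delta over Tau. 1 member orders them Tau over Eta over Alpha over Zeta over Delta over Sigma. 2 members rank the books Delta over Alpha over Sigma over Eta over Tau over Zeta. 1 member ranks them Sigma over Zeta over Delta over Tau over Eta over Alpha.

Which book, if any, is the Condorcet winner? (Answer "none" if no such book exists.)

Pairwise majorities:
Sigma vs Zeta: Sigma preferred on 3+4+2+1 = 10 ballots; Sigma wins 10–1.
Sigma vs Tau: Sigma wins 10–1.
Sigma vs Alpha: Sigma is ranked higher on 4+1 = 5 ballots, Alpha on 6. Alpha wins 6–5.
Sigma–Eta: Sigma 7–4.
Sigma vs Delta: Sigma preferred on 4+1 = 5 ballots; Delta wins 6–5.
Zeta vs Tau: Zeta wins 8–3.
Zeta–Alpha: Alpha 10–1.
Zeta vs Eta: Zeta preferred on 1 ballot; Eta wins 10–1.
Zeta vs Delta: Zeta is ranked higher on 4+1+1 = 6 ballots, Delta on 5. Zeta wins 6–5.
Tau vs Alpha: Tau is ranked higher on 1+1 = 2 ballots, Alpha on 9. Alpha wins 9–2.
Tau vs Eta: Tau preferred on 1+1 = 2 ballots; Eta wins 9–2.
Tau–Delta: Delta 10–1.
Alpha–Eta: Eta 6–5.
Alpha vs Delta: Alpha wins 8–3.
Eta vs Delta: Eta preferred on 3+4+1 = 8 ballots; Eta wins 8–3.
No book is unbeaten: Sigma loses to Alpha; Zeta loses to Sigma; Tau loses to Sigma; Alpha loses to Eta; Eta loses to Sigma; Delta loses to Zeta. In particular Sigma → Zeta → Delta → Sigma is a majority cycle — no Condorcet winner exists.

none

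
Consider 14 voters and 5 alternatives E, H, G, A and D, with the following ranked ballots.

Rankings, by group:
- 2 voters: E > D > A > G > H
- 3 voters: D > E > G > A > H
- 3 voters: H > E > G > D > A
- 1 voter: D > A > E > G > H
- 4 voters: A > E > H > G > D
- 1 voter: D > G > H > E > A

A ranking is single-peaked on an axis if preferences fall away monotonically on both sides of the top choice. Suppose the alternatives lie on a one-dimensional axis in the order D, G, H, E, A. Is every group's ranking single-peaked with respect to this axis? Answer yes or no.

Axis positions: D=1, G=2, H=3, E=4, A=5.
Group 1: ranking walks positions 4-1-5-2-3; D is ranked above H even though H lies between D and the peak E on the axis — preferences dip and rise again. Not single-peaked.
Group 2: ranking walks positions 1-4-2-5-3; E is ranked above G even though G lies between E and the peak D on the axis — preferences dip and rise again. Not single-peaked.
Group 3 (peak H at position 3): ranking walks positions 3-4-2-1-5, expanding outward from the peak — single-peaked.
Group 4: ranking walks positions 1-5-4-2-3; A is ranked above G even though G lies between A and the peak D on the axis — preferences dip and rise again. Not single-peaked.
Group 5 (peak A at position 5): ranking walks positions 5-4-3-2-1, expanding outward from the peak — single-peaked.
Group 6 (peak D at position 1): ranking walks positions 1-2-3-4-5, expanding outward from the peak — single-peaked.
Group 1 violates single-peakedness, so the profile is not single-peaked on this axis.

no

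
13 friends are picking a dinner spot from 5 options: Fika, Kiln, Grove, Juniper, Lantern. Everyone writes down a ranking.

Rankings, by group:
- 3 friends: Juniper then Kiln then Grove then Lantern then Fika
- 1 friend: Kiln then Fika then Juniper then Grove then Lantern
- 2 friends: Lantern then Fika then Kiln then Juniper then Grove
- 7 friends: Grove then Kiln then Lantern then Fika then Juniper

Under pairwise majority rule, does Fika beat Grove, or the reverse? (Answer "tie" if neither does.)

Grove

Ballots ranking Fika above Grove: 1 + 2 = 3.
Ballots ranking Grove above Fika: 13 − 3 = 10.
Grove wins the head-to-head 10–3.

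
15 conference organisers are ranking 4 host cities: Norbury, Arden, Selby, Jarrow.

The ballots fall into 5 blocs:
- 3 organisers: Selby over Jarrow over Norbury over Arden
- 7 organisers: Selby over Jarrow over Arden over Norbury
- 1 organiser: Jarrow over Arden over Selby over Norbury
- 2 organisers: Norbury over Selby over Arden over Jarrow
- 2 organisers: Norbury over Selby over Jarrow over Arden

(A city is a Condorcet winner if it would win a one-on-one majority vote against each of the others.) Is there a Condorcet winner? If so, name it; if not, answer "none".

Check each pair by majority over 15 ballots:
Norbury vs Arden: Norbury preferred on 3+2+2 = 7 ballots; Arden wins 8–7.
Norbury vs Selby: 2+2 = 4 for Norbury, 11 for Selby — Selby by 11–4.
Norbury vs Jarrow: Norbury preferred on 2+2 = 4 ballots; Jarrow wins 11–4.
Arden vs Selby: Arden preferred on 1 ballot; Selby wins 14–1.
Arden vs Jarrow: 2 for Arden, 13 for Jarrow — Jarrow by 13–2.
Selby vs Jarrow: Selby is ranked higher on 3+7+2+2 = 14 ballots, Jarrow on 1. Selby wins 14–1.
Selby beats each of Norbury, Arden, Jarrow — Selby is the Condorcet winner.

Selby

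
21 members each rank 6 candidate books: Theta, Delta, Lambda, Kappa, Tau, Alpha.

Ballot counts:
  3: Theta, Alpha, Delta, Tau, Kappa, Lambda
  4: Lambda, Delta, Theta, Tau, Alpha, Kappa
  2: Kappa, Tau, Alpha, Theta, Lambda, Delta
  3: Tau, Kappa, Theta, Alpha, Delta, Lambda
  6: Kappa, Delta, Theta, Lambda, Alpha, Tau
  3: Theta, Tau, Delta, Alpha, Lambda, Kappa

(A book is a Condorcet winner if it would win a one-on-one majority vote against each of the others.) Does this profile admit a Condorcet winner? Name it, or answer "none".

none

Head-to-head results (21 members):
Theta–Delta: Theta 11–10.
Theta–Lambda: Theta 17–4.
Theta vs Kappa: Kappa wins 11–10.
Theta vs Tau: Theta wins 16–5.
Theta vs Alpha: Theta, 19–2.
Delta–Lambda: Delta 15–6.
Delta–Kappa: Kappa 11–10.
Delta vs Tau: Delta, 13–8.
Delta vs Alpha: Delta, 13–8.
Lambda vs Kappa: Kappa, 14–7.
Lambda vs Tau: Tau, 11–10.
Lambda vs Alpha: Alpha, 11–10.
Kappa–Tau: Tau 13–8.
Kappa vs Alpha: Kappa wins 11–10.
Tau vs Alpha: Tau, 12–9.
Every book loses at least once (Theta loses to Kappa; Delta loses to Theta; Lambda loses to Theta; Kappa loses to Tau; Tau loses to Theta; Alpha loses to Theta). The majority relation contains the cycle Theta beats Tau beats Kappa beats Theta, so there is no Condorcet winner.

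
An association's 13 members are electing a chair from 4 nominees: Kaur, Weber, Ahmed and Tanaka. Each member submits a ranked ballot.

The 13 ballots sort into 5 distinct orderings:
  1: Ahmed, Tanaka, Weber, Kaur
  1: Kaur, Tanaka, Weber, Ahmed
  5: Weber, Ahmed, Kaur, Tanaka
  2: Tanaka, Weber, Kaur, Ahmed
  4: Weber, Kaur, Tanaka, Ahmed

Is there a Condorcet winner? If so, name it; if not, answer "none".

Pairwise majorities:
Kaur vs Weber: 1 to 12, Weber.
Kaur vs Ahmed: Kaur is ranked higher on 1+2+4 = 7 ballots, Ahmed on 6. Kaur wins 7–6.
Kaur vs Tanaka: 10 to 3, Kaur.
Weber vs Ahmed: Weber is ranked higher on 1+5+2+4 = 12 ballots, Ahmed on 1. Weber wins 12–1.
Weber vs Tanaka: Weber preferred on 5+4 = 9 ballots; Weber wins 9–4.
Ahmed vs Tanaka: Ahmed is ranked higher on 1+5 = 6 ballots, Tanaka on 7. Tanaka wins 7–6.
Weber wins every pairwise contest, so Weber is the Condorcet winner.

Weber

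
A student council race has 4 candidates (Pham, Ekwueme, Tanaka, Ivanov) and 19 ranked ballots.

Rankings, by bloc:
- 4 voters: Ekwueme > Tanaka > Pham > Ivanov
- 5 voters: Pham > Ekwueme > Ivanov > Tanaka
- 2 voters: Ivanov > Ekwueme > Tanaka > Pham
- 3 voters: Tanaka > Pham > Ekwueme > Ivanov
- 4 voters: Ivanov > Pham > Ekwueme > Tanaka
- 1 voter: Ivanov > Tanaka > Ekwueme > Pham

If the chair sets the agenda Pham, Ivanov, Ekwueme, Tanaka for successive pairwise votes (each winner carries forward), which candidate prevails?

Round 1: Pham vs Ivanov — 12–7, Pham advances.
Round 2: Pham vs Ekwueme — 12–7, Pham advances.
Round 3: Pham vs Tanaka — 9–10, Tanaka advances.
The agenda winner is Tanaka.

Tanaka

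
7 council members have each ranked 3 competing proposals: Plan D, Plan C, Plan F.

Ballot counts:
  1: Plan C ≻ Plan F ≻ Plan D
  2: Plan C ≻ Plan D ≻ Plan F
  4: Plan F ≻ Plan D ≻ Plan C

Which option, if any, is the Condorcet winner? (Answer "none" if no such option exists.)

Plan F

Check each pair by majority over 7 ballots:
Plan D vs Plan C: Plan D, 4–3.
Plan D vs Plan F: Plan D is ranked higher on 2 ballots, Plan F on 5. Plan F wins 5–2.
Plan C vs Plan F: Plan F wins 4–3.
Plan F beats each of Plan D, Plan C — Plan F is the Condorcet winner.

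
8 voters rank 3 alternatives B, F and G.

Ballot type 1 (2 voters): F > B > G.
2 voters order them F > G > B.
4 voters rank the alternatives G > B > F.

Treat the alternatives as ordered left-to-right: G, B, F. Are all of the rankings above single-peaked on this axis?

Axis positions: G=1, B=2, F=3.
Ballot type 1 (peak F at position 3): ranking walks positions 3-2-1, expanding outward from the peak — single-peaked.
Ballot type 2: ranking walks positions 3-1-2; G is ranked above B even though B lies between G and the peak F on the axis — preferences dip and rise again. Not single-peaked.
Ballot type 3 (peak G at position 1): ranking walks positions 1-2-3, expanding outward from the peak — single-peaked.
Ballot type 2 violates single-peakedness, so the profile is not single-peaked on this axis.

no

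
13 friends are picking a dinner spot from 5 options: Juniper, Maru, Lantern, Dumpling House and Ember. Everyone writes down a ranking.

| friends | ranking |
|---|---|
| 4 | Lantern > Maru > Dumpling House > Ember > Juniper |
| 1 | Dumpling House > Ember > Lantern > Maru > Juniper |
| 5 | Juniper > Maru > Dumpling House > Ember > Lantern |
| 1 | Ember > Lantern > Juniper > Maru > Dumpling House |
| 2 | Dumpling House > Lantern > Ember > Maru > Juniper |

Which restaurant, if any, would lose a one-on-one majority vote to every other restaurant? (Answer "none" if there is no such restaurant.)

Juniper

Head-to-head results (13 friends):
Juniper vs Maru: 6 to 7, Maru.
Juniper vs Lantern: Lantern, 8–5.
Juniper vs Dumpling House: 6 to 7, Dumpling House.
Juniper–Ember: Ember 8–5.
Maru vs Lantern: 5 to 8, Lantern.
Maru vs Dumpling House: Maru preferred on 4+5+1 = 10 ballots; Maru wins 10–3.
Maru vs Ember: Maru wins 9–4.
Lantern vs Dumpling House: 4+1 = 5 for Lantern, 8 for Dumpling House — Dumpling House by 8–5.
Lantern–Ember: Ember 7–6.
Dumpling House–Ember: Dumpling House 12–1.
Juniper loses to every other restaurant — it is the Condorcet loser.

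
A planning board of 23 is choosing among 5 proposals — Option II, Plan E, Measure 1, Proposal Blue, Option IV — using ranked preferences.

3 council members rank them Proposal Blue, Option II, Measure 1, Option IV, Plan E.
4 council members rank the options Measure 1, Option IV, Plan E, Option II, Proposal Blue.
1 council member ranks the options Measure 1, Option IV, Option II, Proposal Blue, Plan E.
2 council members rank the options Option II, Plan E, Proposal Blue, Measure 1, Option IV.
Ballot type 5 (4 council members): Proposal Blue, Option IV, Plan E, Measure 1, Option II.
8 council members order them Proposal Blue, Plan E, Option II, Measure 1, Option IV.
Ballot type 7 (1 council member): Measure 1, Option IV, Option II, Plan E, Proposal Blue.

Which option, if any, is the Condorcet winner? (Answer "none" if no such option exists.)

Proposal Blue

Head-to-head results (23 council members):
Option II vs Plan E: Option II preferred on 3+1+2+1 = 7 ballots; Plan E wins 16–7.
Option II vs Measure 1: Option II is ranked higher on 3+2+8 = 13 ballots, Measure 1 on 10. Option II wins 13–10.
Option II–Proposal Blue: Proposal Blue 15–8.
Option II vs Option IV: Option II wins 13–10.
Plan E vs Measure 1: Plan E wins 14–9.
Plan E vs Proposal Blue: 4+2+1 = 7 for Plan E, 16 for Proposal Blue — Proposal Blue by 16–7.
Plan E–Option IV: Option IV 13–10.
Measure 1 vs Proposal Blue: 6 to 17, Proposal Blue.
Measure 1 vs Option IV: 3+4+1+2+8+1 = 19 for Measure 1, 4 for Option IV — Measure 1 by 19–4.
Proposal Blue vs Option IV: 17 to 6, Proposal Blue.
Proposal Blue beats each of Option II, Plan E, Measure 1, Option IV — Proposal Blue is the Condorcet winner.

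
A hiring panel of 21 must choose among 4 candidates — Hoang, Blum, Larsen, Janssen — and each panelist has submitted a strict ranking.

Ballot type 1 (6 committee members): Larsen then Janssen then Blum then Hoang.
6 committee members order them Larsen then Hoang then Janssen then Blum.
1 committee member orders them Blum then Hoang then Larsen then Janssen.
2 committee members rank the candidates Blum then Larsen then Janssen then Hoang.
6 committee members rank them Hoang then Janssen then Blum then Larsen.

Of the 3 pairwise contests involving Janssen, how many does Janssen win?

Janssen against each rival (21 committee members):
Janssen–Hoang: Hoang 13–8.
Janssen–Blum: Janssen 18–3.
Janssen–Larsen: Larsen 15–6.
Janssen beats Blum; loses to Hoang, Larsen — 1 pairwise win.

1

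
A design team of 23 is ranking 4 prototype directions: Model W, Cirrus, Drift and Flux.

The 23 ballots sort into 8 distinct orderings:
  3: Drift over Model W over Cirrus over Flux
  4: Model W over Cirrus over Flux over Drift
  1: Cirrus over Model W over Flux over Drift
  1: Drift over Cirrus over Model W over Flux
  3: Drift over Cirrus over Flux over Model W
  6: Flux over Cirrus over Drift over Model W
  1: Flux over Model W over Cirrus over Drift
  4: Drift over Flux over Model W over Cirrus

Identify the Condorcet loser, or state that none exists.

Pairwise majorities:
Model W vs Cirrus: 12 to 11, Model W.
Model W–Drift: Drift 17–6.
Model W vs Flux: Model W preferred on 3+4+1+1 = 9 ballots; Flux wins 14–9.
Cirrus vs Drift: Cirrus, 12–11.
Cirrus–Flux: Cirrus 12–11.
Drift vs Flux: Drift preferred on 3+1+3+4 = 11 ballots; Flux wins 12–11.
No design is winless: Model W beats Cirrus; Cirrus beats Drift; Drift beats Model W; Flux beats Model W. There is no Condorcet loser.

none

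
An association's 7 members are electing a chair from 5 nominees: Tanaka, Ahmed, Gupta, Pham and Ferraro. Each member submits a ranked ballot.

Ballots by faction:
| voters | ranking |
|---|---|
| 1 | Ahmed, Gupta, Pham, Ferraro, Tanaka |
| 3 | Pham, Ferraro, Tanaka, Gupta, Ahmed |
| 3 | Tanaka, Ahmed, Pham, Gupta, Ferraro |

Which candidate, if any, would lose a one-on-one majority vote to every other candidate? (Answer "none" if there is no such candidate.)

Pairwise majorities:
Tanaka vs Ahmed: Tanaka is ranked higher on 3+3 = 6 ballots, Ahmed on 1. Tanaka wins 6–1.
Tanaka vs Gupta: Tanaka preferred on 3+3 = 6 ballots; Tanaka wins 6–1.
Tanaka vs Pham: Tanaka is ranked higher on 3 ballots, Pham on 4. Pham wins 4–3.
Tanaka vs Ferraro: 3 to 4, Ferraro.
Ahmed vs Gupta: Ahmed wins 4–3.
Ahmed vs Pham: Ahmed preferred on 1+3 = 4 ballots; Ahmed wins 4–3.
Ahmed vs Ferraro: Ahmed preferred on 1+3 = 4 ballots; Ahmed wins 4–3.
Gupta vs Pham: 1 for Gupta, 6 for Pham — Pham by 6–1.
Gupta vs Ferraro: Gupta, 4–3.
Pham vs Ferraro: 7 to 0, Pham.
Each candidate has at least one pairwise win (Tanaka beats Ahmed; Ahmed beats Gupta; Gupta beats Ferraro; Pham beats Tanaka; Ferraro beats Tanaka) — no Condorcet loser.

none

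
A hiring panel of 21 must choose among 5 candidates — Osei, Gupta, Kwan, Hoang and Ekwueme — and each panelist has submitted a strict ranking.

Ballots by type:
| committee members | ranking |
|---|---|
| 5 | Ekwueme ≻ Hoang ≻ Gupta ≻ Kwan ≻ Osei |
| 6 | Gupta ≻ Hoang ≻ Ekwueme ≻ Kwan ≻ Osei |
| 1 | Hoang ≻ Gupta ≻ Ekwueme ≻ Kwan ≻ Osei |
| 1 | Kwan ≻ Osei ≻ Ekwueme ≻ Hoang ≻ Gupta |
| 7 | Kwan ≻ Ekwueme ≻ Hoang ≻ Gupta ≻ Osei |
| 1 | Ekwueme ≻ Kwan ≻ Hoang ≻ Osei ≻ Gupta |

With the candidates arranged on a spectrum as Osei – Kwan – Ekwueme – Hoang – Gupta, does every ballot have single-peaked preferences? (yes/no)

Axis positions: Osei=1, Kwan=2, Ekwueme=3, Hoang=4, Gupta=5.
Type 1 (peak Ekwueme at position 3): ranking walks positions 3-4-5-2-1, expanding outward from the peak — single-peaked.
Type 2 (peak Gupta at position 5): ranking walks positions 5-4-3-2-1, expanding outward from the peak — single-peaked.
Type 3 (peak Hoang at position 4): ranking walks positions 4-5-3-2-1, expanding outward from the peak — single-peaked.
Type 4 (peak Kwan at position 2): ranking walks positions 2-1-3-4-5, expanding outward from the peak — single-peaked.
Type 5 (peak Kwan at position 2): ranking walks positions 2-3-4-5-1, expanding outward from the peak — single-peaked.
Type 6 (peak Ekwueme at position 3): ranking walks positions 3-2-4-1-5, expanding outward from the peak — single-peaked.
Every ranking is single-peaked on this axis.

yes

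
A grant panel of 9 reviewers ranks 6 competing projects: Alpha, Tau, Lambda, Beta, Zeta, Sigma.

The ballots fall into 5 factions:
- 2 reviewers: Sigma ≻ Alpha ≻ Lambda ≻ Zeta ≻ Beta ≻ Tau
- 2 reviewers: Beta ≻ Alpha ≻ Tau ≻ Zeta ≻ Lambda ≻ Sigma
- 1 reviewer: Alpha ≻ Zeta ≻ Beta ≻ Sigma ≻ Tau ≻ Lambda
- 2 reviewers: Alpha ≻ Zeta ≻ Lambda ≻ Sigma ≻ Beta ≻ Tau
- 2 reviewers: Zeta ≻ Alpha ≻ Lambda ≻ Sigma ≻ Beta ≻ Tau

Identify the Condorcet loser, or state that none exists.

Tau

Head-to-head results (9 reviewers):
Alpha vs Tau: 2+2+1+2+2 = 9 for Alpha, 0 for Tau — Alpha by 9–0.
Alpha vs Lambda: Alpha, 9–0.
Alpha vs Beta: Alpha wins 7–2.
Alpha–Zeta: Alpha 7–2.
Alpha vs Sigma: Alpha preferred on 2+1+2+2 = 7 ballots; Alpha wins 7–2.
Tau–Lambda: Lambda 6–3.
Tau vs Beta: Tau is ranked higher on 0 ballots, Beta on 9. Beta wins 9–0.
Tau vs Zeta: Tau is ranked higher on 2 ballots, Zeta on 7. Zeta wins 7–2.
Tau vs Sigma: Sigma, 7–2.
Lambda vs Beta: 6 to 3, Lambda.
Lambda vs Zeta: 2 for Lambda, 7 for Zeta — Zeta by 7–2.
Lambda vs Sigma: Lambda wins 6–3.
Beta vs Zeta: Zeta, 7–2.
Beta vs Sigma: 2+1 = 3 for Beta, 6 for Sigma — Sigma by 6–3.
Zeta–Sigma: Zeta 7–2.
Tau is beaten in every head-to-head and is the Condorcet loser.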